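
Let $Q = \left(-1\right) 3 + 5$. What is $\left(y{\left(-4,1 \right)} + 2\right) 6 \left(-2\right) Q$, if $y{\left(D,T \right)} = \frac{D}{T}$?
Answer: $48$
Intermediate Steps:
$Q = 2$ ($Q = -3 + 5 = 2$)
$\left(y{\left(-4,1 \right)} + 2\right) 6 \left(-2\right) Q = \left(- \frac{4}{1} + 2\right) 6 \left(-2\right) 2 = \left(\left(-4\right) 1 + 2\right) 6 \left(-2\right) 2 = \left(-4 + 2\right) 6 \left(-2\right) 2 = \left(-2\right) 6 \left(-2\right) 2 = \left(-12\right) \left(-2\right) 2 = 24 \cdot 2 = 48$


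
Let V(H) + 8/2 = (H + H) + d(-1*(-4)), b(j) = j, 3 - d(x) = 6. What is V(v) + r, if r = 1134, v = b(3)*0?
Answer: 1127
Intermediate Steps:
d(x) = -3 (d(x) = 3 - 1*6 = 3 - 6 = -3)
v = 0 (v = 3*0 = 0)
V(H) = -7 + 2*H (V(H) = -4 + ((H + H) - 3) = -4 + (2*H - 3) = -4 + (-3 + 2*H) = -7 + 2*H)
V(v) + r = (-7 + 2*0) + 1134 = (-7 + 0) + 1134 = -7 + 1134 = 1127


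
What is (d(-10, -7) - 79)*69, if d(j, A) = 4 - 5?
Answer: -5520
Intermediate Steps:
d(j, A) = -1
(d(-10, -7) - 79)*69 = (-1 - 79)*69 = -80*69 = -5520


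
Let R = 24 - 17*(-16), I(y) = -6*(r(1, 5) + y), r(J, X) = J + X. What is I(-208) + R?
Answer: 1508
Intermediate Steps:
I(y) = -36 - 6*y (I(y) = -6*((1 + 5) + y) = -6*(6 + y) = -36 - 6*y)
R = 296 (R = 24 + 272 = 296)
I(-208) + R = (-36 - 6*(-208)) + 296 = (-36 + 1248) + 296 = 1212 + 296 = 1508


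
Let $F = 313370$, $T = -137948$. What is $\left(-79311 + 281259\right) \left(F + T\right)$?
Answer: $35426122056$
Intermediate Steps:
$\left(-79311 + 281259\right) \left(F + T\right) = \left(-79311 + 281259\right) \left(313370 - 137948\right) = 201948 \cdot 175422 = 35426122056$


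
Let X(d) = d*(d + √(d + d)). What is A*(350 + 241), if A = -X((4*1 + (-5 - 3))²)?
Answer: -151296 - 37824*√2 ≈ -2.0479e+5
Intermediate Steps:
X(d) = d*(d + √2*√d) (X(d) = d*(d + √(2*d)) = d*(d + √2*√d))
A = -256 - 64*√2 (A = -(((4*1 + (-5 - 3))²)² + √2*((4*1 + (-5 - 3))²)^(3/2)) = -(((4 - 8)²)² + √2*((4 - 8)²)^(3/2)) = -(((-4)²)² + √2*((-4)²)^(3/2)) = -(16² + √2*16^(3/2)) = -(256 + √2*64) = -(256 + 64*√2) = -256 - 64*√2 ≈ -346.51)
A*(350 + 241) = (-256 - 64*√2)*(350 + 241) = (-256 - 64*√2)*591 = -151296 - 37824*√2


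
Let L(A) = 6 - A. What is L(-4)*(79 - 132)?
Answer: -530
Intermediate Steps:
L(-4)*(79 - 132) = (6 - 1*(-4))*(79 - 132) = (6 + 4)*(-53) = 10*(-53) = -530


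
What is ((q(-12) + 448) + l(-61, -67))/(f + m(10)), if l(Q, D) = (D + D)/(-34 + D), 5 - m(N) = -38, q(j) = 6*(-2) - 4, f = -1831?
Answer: -21883/90294 ≈ -0.24235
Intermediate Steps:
q(j) = -16 (q(j) = -12 - 4 = -16)
m(N) = 43 (m(N) = 5 - 1*(-38) = 5 + 38 = 43)
l(Q, D) = 2*D/(-34 + D) (l(Q, D) = (2*D)/(-34 + D) = 2*D/(-34 + D))
((q(-12) + 448) + l(-61, -67))/(f + m(10)) = ((-16 + 448) + 2*(-67)/(-34 - 67))/(-1831 + 43) = (432 + 2*(-67)/(-101))/(-1788) = (432 + 2*(-67)*(-1/101))*(-1/1788) = (432 + 134/101)*(-1/1788) = (43766/101)*(-1/1788) = -21883/90294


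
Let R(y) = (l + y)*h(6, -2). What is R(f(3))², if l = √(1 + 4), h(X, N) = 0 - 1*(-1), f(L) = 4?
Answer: (4 + √5)² ≈ 38.889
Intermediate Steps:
h(X, N) = 1 (h(X, N) = 0 + 1 = 1)
l = √5 ≈ 2.2361
R(y) = y + √5 (R(y) = (√5 + y)*1 = (y + √5)*1 = y + √5)
R(f(3))² = (4 + √5)²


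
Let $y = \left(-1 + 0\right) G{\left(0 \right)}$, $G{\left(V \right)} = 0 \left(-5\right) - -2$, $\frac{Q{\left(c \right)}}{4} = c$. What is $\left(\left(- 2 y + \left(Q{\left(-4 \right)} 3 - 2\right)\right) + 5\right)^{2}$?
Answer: $1681$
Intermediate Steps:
$Q{\left(c \right)} = 4 c$
$G{\left(V \right)} = 2$ ($G{\left(V \right)} = 0 + 2 = 2$)
$y = -2$ ($y = \left(-1 + 0\right) 2 = \left(-1\right) 2 = -2$)
$\left(\left(- 2 y + \left(Q{\left(-4 \right)} 3 - 2\right)\right) + 5\right)^{2} = \left(\left(\left(-2\right) \left(-2\right) + \left(4 \left(-4\right) 3 - 2\right)\right) + 5\right)^{2} = \left(\left(4 - 50\right) + 5\right)^{2} = \left(-46 + 5\right)^{2} = \left(-41\right)^{2} = 1681$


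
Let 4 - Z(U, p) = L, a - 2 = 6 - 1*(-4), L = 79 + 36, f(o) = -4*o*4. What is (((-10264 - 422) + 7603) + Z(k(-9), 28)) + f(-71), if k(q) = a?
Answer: -2058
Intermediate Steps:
f(o) = -16*o
L = 115
a = 12 (a = 2 + (6 - 1*(-4)) = 2 + (6 + 4) = 2 + 10 = 12)
k(q) = 12
Z(U, p) = -111 (Z(U, p) = 4 - 1*115 = 4 - 115 = -111)
(((-10264 - 422) + 7603) + Z(k(-9), 28)) + f(-71) = (((-10264 - 422) + 7603) - 111) - 16*(-71) = ((-10686 + 7603) - 111) + 1136 = (-3083 - 111) + 1136 = -3194 + 1136 = -2058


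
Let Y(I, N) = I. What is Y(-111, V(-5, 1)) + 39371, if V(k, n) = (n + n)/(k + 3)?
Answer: 39260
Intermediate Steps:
V(k, n) = 2*n/(3 + k) (V(k, n) = (2*n)/(3 + k) = 2*n/(3 + k))
Y(-111, V(-5, 1)) + 39371 = -111 + 39371 = 39260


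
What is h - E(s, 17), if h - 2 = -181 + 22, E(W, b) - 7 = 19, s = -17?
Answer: -183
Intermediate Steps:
E(W, b) = 26 (E(W, b) = 7 + 19 = 26)
h = -157 (h = 2 + (-181 + 22) = 2 - 159 = -157)
h - E(s, 17) = -157 - 1*26 = -157 - 26 = -183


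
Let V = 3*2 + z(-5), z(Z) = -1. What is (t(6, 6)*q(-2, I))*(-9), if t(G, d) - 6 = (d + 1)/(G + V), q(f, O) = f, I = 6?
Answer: 1314/11 ≈ 119.45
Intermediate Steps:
V = 5 (V = 3*2 - 1 = 6 - 1 = 5)
t(G, d) = 6 + (1 + d)/(5 + G) (t(G, d) = 6 + (d + 1)/(G + 5) = 6 + (1 + d)/(5 + G))
(t(6, 6)*q(-2, I))*(-9) = (((31 + 6 + 6*6)/(5 + 6))*(-2))*(-9) = (((31 + 6 + 36)/11)*(-2))*(-9) = (((1/11)*73)*(-2))*(-9) = ((73/11)*(-2))*(-9) = -146/11*(-9) = 1314/11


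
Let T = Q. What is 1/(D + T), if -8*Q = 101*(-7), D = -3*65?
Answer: -8/853 ≈ -0.0093787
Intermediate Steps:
D = -195
Q = 707/8 (Q = -101*(-7)/8 = -⅛*(-707) = 707/8 ≈ 88.375)
T = 707/8 ≈ 88.375
1/(D + T) = 1/(-195 + 707/8) = 1/(-853/8) = -8/853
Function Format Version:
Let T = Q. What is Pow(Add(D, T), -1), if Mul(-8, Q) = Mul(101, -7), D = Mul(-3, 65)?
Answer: Rational(-8, 853) ≈ -0.0093787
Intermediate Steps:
D = -195
Q = Rational(707, 8) (Q = Mul(Rational(-1, 8), Mul(101, -7)) = Mul(Rational(-1, 8), -707) = Rational(707, 8) ≈ 88.375)
T = Rational(707, 8) ≈ 88.375
Pow(Add(D, T), -1) = Pow(Add(-195, Rational(707, 8)), -1) = Pow(Rational(-853, 8), -1) = Rational(-8, 853)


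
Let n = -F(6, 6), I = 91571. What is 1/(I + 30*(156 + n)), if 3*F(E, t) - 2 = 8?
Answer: 1/96151 ≈ 1.0400e-5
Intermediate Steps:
F(E, t) = 10/3 (F(E, t) = ⅔ + (⅓)*8 = ⅔ + 8/3 = 10/3)
n = -10/3 (n = -1*10/3 = -10/3 ≈ -3.3333)
1/(I + 30*(156 + n)) = 1/(91571 + 30*(156 - 10/3)) = 1/(91571 + 30*(458/3)) = 1/(91571 + 4580) = 1/96151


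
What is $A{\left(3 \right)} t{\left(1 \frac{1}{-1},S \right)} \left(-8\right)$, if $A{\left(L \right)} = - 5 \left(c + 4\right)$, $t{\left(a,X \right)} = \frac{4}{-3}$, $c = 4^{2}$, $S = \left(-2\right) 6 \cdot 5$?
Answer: $- \frac{3200}{3} \approx -1066.7$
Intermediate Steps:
$S = -60$ ($S = \left(-12\right) 5 = -60$)
$c = 16$
$t{\left(a,X \right)} = - \frac{4}{3}$ ($t{\left(a,X \right)} = 4 \left(- \frac{1}{3}\right) = - \frac{4}{3}$)
$A{\left(L \right)} = -100$ ($A{\left(L \right)} = - 5 \left(16 + 4\right) = \left(-5\right) 20 = -100$)
$A{\left(3 \right)} t{\left(1 \frac{1}{-1},S \right)} \left(-8\right) = \left(-100\right) \left(- \frac{4}{3}\right) \left(-8\right) = \frac{400}{3} \left(-8\right) = - \frac{3200}{3}$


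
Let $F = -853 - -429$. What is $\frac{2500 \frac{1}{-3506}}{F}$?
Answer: $\frac{625}{371636} \approx 0.0016818$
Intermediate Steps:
$F = -424$ ($F = -853 + 429 = -424$)
$\frac{2500 \frac{1}{-3506}}{F} = \frac{2500 \frac{1}{-3506}}{-424} = 2500 \left(- \frac{1}{3506}\right) \left(- \frac{1}{424}\right) = \left(- \frac{1250}{1753}\right) \left(- \frac{1}{424}\right) = \frac{625}{371636}$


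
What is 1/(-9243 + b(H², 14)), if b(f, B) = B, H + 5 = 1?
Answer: -1/9229 ≈ -0.00010835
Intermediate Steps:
H = -4 (H = -5 + 1 = -4)
1/(-9243 + b(H², 14)) = 1/(-9243 + 14) = 1/(-9229) = -1/9229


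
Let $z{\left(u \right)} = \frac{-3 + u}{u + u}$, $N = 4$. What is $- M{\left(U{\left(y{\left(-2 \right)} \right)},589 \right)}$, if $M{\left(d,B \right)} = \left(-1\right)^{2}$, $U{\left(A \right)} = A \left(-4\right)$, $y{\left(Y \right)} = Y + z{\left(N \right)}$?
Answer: $-1$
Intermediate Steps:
$z{\left(u \right)} = \frac{-3 + u}{2 u}$
$y{\left(Y \right)} = \frac{1}{8} + Y$ ($y{\left(Y \right)} = Y + \frac{-3 + 4}{2 \cdot 4} = Y + \frac{1}{2} \cdot \frac{1}{4} \cdot 1 = Y + \frac{1}{8} = \frac{1}{8} + Y$)
$U{\left(A \right)} = - 4 A$
$M{\left(d,B \right)} = 1$
$- M{\left(U{\left(y{\left(-2 \right)} \right)},589 \right)} = \left(-1\right) 1 = -1$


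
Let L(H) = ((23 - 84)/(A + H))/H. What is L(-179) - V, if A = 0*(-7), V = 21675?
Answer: -694488736/32041 ≈ -21675.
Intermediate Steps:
A = 0
L(H) = -61/H² (L(H) = ((23 - 84)/(0 + H))/H = (-61/H)/H = -61/H²)
L(-179) - V = -61/(-179)² - 1*21675 = -61*1/32041 - 21675 = -61/32041 - 21675 = -694488736/32041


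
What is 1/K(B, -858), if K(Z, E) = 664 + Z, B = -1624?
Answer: -1/960 ≈ -0.0010417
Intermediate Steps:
1/K(B, -858) = 1/(664 - 1624) = 1/(-960) = -1/960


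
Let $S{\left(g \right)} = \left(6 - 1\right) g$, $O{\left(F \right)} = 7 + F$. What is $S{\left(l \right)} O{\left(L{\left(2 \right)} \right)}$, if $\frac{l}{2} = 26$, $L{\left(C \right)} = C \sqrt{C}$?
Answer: $1820 + 520 \sqrt{2} \approx 2555.4$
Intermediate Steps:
$L{\left(C \right)} = C^{\frac{3}{2}}$
$l = 52$ ($l = 2 \cdot 26 = 52$)
$S{\left(g \right)} = 5 g$
$S{\left(l \right)} O{\left(L{\left(2 \right)} \right)} = 5 \cdot 52 \left(7 + 2^{\frac{3}{2}}\right) = 260 \left(7 + 2 \sqrt{2}\right) = 1820 + 520 \sqrt{2}$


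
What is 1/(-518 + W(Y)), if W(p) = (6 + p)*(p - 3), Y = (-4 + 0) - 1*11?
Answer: -1/356 ≈ -0.0028090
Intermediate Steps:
Y = -15 (Y = -4 - 11 = -15)
W(p) = (-3 + p)*(6 + p) (W(p) = (6 + p)*(-3 + p) = (-3 + p)*(6 + p))
1/(-518 + W(Y)) = 1/(-518 + (-18 + (-15)² + 3*(-15))) = 1/(-518 + (-18 + 225 - 45)) = 1/(-518 + 162) = 1/(-356) = -1/356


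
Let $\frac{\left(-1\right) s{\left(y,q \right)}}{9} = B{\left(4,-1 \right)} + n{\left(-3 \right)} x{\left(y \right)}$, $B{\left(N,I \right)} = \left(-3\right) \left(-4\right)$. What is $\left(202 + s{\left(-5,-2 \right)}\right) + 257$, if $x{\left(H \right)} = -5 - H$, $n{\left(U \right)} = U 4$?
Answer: $351$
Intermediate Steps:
$n{\left(U \right)} = 4 U$
$B{\left(N,I \right)} = 12$
$s{\left(y,q \right)} = -648 - 108 y$ ($s{\left(y,q \right)} = - 9 \left(12 + 4 \left(-3\right) \left(-5 - y\right)\right) = - 9 \left(12 - 12 \left(-5 - y\right)\right) = - 9 \left(12 + \left(60 + 12 y\right)\right) = - 9 \left(72 + 12 y\right) = -648 - 108 y$)
$\left(202 + s{\left(-5,-2 \right)}\right) + 257 = \left(202 - 108\right) + 257 = 94 + 257 = 351$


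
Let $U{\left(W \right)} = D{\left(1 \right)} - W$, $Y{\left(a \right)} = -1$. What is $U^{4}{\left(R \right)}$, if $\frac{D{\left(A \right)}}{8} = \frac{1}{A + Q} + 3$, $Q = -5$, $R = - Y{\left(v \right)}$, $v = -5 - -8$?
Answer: $194481$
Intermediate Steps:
$v = 3$ ($v = -5 + 8 = 3$)
$R = 1$ ($R = \left(-1\right) \left(-1\right) = 1$)
$D{\left(A \right)} = 24 + \frac{8}{-5 + A}$ ($D{\left(A \right)} = 8 \left(\frac{1}{A - 5} + 3\right) = 8 \left(\frac{1}{-5 + A} + 3\right) = 8 \left(3 + \frac{1}{-5 + A}\right) = 24 + \frac{8}{-5 + A}$)
$U{\left(W \right)} = 22 - W$ ($U{\left(W \right)} = \frac{8 \left(-14 + 3 \cdot 1\right)}{-5 + 1} - W = \frac{8 \left(-14 + 3\right)}{-4} - W = 8 \left(- \frac{1}{4}\right) \left(-11\right) - W = 22 - W$)
$U^{4}{\left(R \right)} = \left(22 - 1\right)^{4} = 21^{4} = 194481$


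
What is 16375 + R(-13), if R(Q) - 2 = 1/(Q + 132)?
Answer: 1948864/119 ≈ 16377.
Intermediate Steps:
R(Q) = 2 + 1/(132 + Q) (R(Q) = 2 + 1/(Q + 132) = 2 + 1/(132 + Q))
16375 + R(-13) = 16375 + (265 + 2*(-13))/(132 - 13) = 16375 + (265 - 26)/119 = 16375 + (1/119)*239 = 16375 + 239/119 = 1948864/119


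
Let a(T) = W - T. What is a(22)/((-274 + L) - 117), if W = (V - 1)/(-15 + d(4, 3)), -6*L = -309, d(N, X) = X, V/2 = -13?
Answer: 79/1358 ≈ 0.058174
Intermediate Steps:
V = -26 (V = 2*(-13) = -26)
L = 103/2 (L = -1/6*(-309) = 103/2 ≈ 51.500)
W = 9/4 (W = (-26 - 1)/(-15 + 3) = -27/(-12) = -27*(-1/12) = 9/4 ≈ 2.2500)
a(T) = 9/4 - T
a(22)/((-274 + L) - 117) = (9/4 - 1*22)/((-274 + 103/2) - 117) = (9/4 - 22)/(-445/2 - 117) = -79/(4*(-679/2)) = -79/4*(-2/679) = 79/1358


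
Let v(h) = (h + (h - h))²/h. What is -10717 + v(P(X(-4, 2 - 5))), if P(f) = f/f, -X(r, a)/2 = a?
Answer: -10716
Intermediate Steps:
X(r, a) = -2*a
P(f) = 1
v(h) = h (v(h) = (h + 0)²/h = h²/h = h)
-10717 + v(P(X(-4, 2 - 5))) = -10717 + 1 = -10716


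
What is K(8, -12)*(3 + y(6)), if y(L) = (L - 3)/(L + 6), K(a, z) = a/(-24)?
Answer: -13/12 ≈ -1.0833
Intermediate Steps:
K(a, z) = -a/24 (K(a, z) = a*(-1/24) = -a/24)
y(L) = (-3 + L)/(6 + L)
K(8, -12)*(3 + y(6)) = (-1/24*8)*(3 + (-3 + 6)/(6 + 6)) = -(3 + 3/12)/3 = -(3 + (1/12)*3)/3 = -(3 + ¼)/3 = -⅓*13/4 = -13/12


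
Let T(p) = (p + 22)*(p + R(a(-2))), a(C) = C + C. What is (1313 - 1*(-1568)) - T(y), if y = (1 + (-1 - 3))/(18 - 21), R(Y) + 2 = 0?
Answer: 2904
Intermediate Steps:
a(C) = 2*C
R(Y) = -2 (R(Y) = -2 + 0 = -2)
y = 1 (y = (1 - 4)/(-3) = -3*(-1/3) = 1)
T(p) = (-2 + p)*(22 + p) (T(p) = (p + 22)*(p - 2) = (22 + p)*(-2 + p) = (-2 + p)*(22 + p))
(1313 - 1*(-1568)) - T(y) = (1313 - 1*(-1568)) - (-44 + 1**2 + 20*1) = (1313 + 1568) - (-44 + 1 + 20) = 2881 - 1*(-23) = 2881 + 23 = 2904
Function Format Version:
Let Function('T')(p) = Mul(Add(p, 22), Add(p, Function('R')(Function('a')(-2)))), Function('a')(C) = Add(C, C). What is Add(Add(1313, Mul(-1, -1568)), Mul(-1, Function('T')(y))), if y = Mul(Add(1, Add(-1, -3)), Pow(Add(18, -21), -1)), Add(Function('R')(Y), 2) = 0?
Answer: 2904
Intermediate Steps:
Function('a')(C) = Mul(2, C)
Function('R')(Y) = -2 (Function('R')(Y) = Add(-2, 0) = -2)
y = 1 (y = Mul(Add(1, -4), Pow(-3, -1)) = Mul(-3, Rational(-1, 3)) = 1)
Function('T')(p) = Mul(Add(-2, p), Add(22, p)) (Function('T')(p) = Mul(Add(p, 22), Add(p, -2)) = Mul(Add(22, p), Add(-2, p)) = Mul(Add(-2, p), Add(22, p)))
Add(Add(1313, Mul(-1, -1568)), Mul(-1, Function('T')(y))) = Add(Add(1313, Mul(-1, -1568)), Mul(-1, Add(-44, Pow(1, 2), Mul(20, 1)))) = Add(Add(1313, 1568), Mul(-1, Add(-44, 1, 20))) = Add(2881, Mul(-1, -23)) = Add(2881, 23) = 2904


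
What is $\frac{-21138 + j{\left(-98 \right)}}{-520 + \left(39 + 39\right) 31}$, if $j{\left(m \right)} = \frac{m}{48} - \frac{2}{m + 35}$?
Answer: $- \frac{10654565}{956592} \approx -11.138$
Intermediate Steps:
$j{\left(m \right)} = - \frac{2}{35 + m} + \frac{m}{48}$ ($j{\left(m \right)} = m \frac{1}{48} - \frac{2}{35 + m} = \frac{m}{48} - \frac{2}{35 + m} = - \frac{2}{35 + m} + \frac{m}{48}$)
$\frac{-21138 + j{\left(-98 \right)}}{-520 + \left(39 + 39\right) 31} = \frac{-21138 + \frac{-96 + \left(-98\right)^{2} + 35 \left(-98\right)}{48 \left(35 - 98\right)}}{-520 + \left(39 + 39\right) 31} = \frac{-21138 + \frac{-96 + 9604 - 3430}{48 \left(-63\right)}}{-520 + 78 \cdot 31} = \frac{-21138 + \frac{1}{48} \left(- \frac{1}{63}\right) 6078}{-520 + 2418} = \frac{-21138 - \frac{1013}{504}}{1898} = \left(- \frac{10654565}{504}\right) \frac{1}{1898} = - \frac{10654565}{956592}$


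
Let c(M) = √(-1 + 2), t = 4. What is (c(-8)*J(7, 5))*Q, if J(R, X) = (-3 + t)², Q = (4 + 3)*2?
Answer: 14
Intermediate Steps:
c(M) = 1 (c(M) = √1 = 1)
Q = 14 (Q = 7*2 = 14)
J(R, X) = 1 (J(R, X) = (-3 + 4)² = 1² = 1)
(c(-8)*J(7, 5))*Q = (1*1)*14 = 1*14 = 14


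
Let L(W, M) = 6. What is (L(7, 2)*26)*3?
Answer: 468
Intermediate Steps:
(L(7, 2)*26)*3 = (6*26)*3 = 156*3 = 468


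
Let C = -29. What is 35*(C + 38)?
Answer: 315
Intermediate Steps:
35*(C + 38) = 35*(-29 + 38) = 35*9 = 315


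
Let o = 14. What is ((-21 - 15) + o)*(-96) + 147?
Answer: 2259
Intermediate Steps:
((-21 - 15) + o)*(-96) + 147 = ((-21 - 15) + 14)*(-96) + 147 = (-36 + 14)*(-96) + 147 = -22*(-96) + 147 = 2112 + 147 = 2259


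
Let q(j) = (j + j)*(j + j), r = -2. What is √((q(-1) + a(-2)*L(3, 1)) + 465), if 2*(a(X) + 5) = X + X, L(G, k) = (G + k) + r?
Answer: √455 ≈ 21.331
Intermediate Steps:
L(G, k) = -2 + G + k (L(G, k) = (G + k) - 2 = -2 + G + k)
a(X) = -5 + X (a(X) = -5 + (X + X)/2 = -5 + (2*X)/2 = -5 + X)
q(j) = 4*j² (q(j) = (2*j)*(2*j) = 4*j²)
√((q(-1) + a(-2)*L(3, 1)) + 465) = √((4*(-1)² + (-5 - 2)*(-2 + 3 + 1)) + 465) = √((4*1 - 7*2) + 465) = √((4 - 14) + 465) = √(-10 + 465) = √455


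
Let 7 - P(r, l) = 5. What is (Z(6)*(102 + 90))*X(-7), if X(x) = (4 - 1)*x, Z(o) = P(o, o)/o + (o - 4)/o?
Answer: -2688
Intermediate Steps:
P(r, l) = 2 (P(r, l) = 7 - 1*5 = 7 - 5 = 2)
Z(o) = 2/o + (-4 + o)/o (Z(o) = 2/o + (o - 4)/o = 2/o + (-4 + o)/o)
X(x) = 3*x
(Z(6)*(102 + 90))*X(-7) = (((-2 + 6)/6)*(102 + 90))*(3*(-7)) = (((⅙)*4)*192)*(-21) = ((⅔)*192)*(-21) = 128*(-21) = -2688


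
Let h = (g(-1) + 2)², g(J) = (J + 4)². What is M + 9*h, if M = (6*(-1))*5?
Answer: 1059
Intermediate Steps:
g(J) = (4 + J)²
h = 121 (h = ((4 - 1)² + 2)² = (3² + 2)² = (9 + 2)² = 11² = 121)
M = -30 (M = -6*5 = -30)
M + 9*h = -30 + 9*121 = -30 + 1089 = 1059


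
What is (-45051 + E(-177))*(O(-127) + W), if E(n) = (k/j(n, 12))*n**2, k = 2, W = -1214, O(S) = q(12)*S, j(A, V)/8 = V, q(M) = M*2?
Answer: 1513804863/8 ≈ 1.8923e+8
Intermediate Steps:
q(M) = 2*M
j(A, V) = 8*V
O(S) = 24*S (O(S) = (2*12)*S = 24*S)
E(n) = n**2/48 (E(n) = (2/((8*12)))*n**2 = (2/96)*n**2 = (2*(1/96))*n**2 = n**2/48)
(-45051 + E(-177))*(O(-127) + W) = (-45051 + (1/48)*(-177)**2)*(24*(-127) - 1214) = (-45051 + (1/48)*31329)*(-3048 - 1214) = (-45051 + 10443/16)*(-4262) = -710373/16*(-4262) = 1513804863/8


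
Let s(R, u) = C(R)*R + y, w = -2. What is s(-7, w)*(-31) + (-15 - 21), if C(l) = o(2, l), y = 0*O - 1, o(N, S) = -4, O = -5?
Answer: -873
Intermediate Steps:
y = -1 (y = 0*(-5) - 1 = 0 - 1 = -1)
C(l) = -4
s(R, u) = -1 - 4*R (s(R, u) = -4*R - 1 = -1 - 4*R)
s(-7, w)*(-31) + (-15 - 21) = (-1 - 4*(-7))*(-31) + (-15 - 21) = (-1 + 28)*(-31) - 36 = 27*(-31) - 36 = -837 - 36 = -873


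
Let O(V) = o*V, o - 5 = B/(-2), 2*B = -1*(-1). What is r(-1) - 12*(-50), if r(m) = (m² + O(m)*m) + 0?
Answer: 2423/4 ≈ 605.75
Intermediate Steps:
B = ½ (B = (-1*(-1))/2 = (½)*1 = ½ ≈ 0.50000)
o = 19/4 (o = 5 + (½)/(-2) = 5 + (½)*(-½) = 5 - ¼ = 19/4 ≈ 4.7500)
O(V) = 19*V/4
r(m) = 23*m²/4 (r(m) = (m² + (19*m/4)*m) + 0 = (m² + 19*m²/4) + 0 = 23*m²/4 + 0 = 23*m²/4)
r(-1) - 12*(-50) = (23/4)*(-1)² - 12*(-50) = (23/4)*1 + 600 = 23/4 + 600 = 2423/4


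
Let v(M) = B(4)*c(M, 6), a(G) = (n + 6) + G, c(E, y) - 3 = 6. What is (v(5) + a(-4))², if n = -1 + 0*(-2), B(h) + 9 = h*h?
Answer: 4096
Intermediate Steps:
c(E, y) = 9 (c(E, y) = 3 + 6 = 9)
B(h) = -9 + h² (B(h) = -9 + h*h = -9 + h²)
n = -1 (n = -1 + 0 = -1)
a(G) = 5 + G (a(G) = (-1 + 6) + G = 5 + G)
v(M) = 63 (v(M) = (-9 + 4²)*9 = (-9 + 16)*9 = 7*9 = 63)
(v(5) + a(-4))² = (63 + (5 - 4))² = (63 + 1)² = 64² = 4096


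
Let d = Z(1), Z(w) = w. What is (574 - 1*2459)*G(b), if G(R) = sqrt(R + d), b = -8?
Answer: -1885*I*sqrt(7) ≈ -4987.2*I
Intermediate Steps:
d = 1
G(R) = sqrt(1 + R) (G(R) = sqrt(R + 1) = sqrt(1 + R))
(574 - 1*2459)*G(b) = (574 - 1*2459)*sqrt(1 - 8) = (574 - 2459)*sqrt(-7) = -1885*I*sqrt(7)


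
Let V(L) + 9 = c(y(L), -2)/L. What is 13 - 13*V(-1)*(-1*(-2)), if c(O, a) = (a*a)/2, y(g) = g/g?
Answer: 299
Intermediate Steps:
y(g) = 1
c(O, a) = a²/2 (c(O, a) = a²*(½) = a²/2)
V(L) = -9 + 2/L (V(L) = -9 + ((½)*(-2)²)/L = -9 + ((½)*4)/L = -9 + 2/L)
13 - 13*V(-1)*(-1*(-2)) = 13 - 13*(-9 + 2/(-1))*(-1*(-2)) = 13 - 13*(-9 + 2*(-1))*2 = 13 - 13*(-9 - 2)*2 = 13 - (-143)*2 = 13 - 13*(-22) = 13 + 286 = 299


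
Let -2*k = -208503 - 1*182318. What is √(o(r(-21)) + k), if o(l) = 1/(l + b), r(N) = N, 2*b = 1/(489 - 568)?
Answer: √8610379361954/6638 ≈ 442.05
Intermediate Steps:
b = -1/158 (b = 1/(2*(489 - 568)) = (½)/(-79) = (½)*(-1/79) = -1/158 ≈ -0.0063291)
k = 390821/2 (k = -(-208503 - 1*182318)/2 = -(-208503 - 182318)/2 = -½*(-390821) = 390821/2 ≈ 1.9541e+5)
o(l) = 1/(-1/158 + l) (o(l) = 1/(l - 1/158) = 1/(-1/158 + l))
√(o(r(-21)) + k) = √(158/(-1 + 158*(-21)) + 390821/2) = √(158/(-1 - 3318) + 390821/2) = √(158/(-3319) + 390821/2) = √(158*(-1/3319) + 390821/2) = √(-158/3319 + 390821/2) = √(1297134583/6638) = √8610379361954/6638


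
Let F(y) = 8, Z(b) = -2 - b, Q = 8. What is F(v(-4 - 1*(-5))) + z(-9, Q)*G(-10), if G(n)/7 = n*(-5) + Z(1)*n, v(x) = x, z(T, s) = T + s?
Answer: -552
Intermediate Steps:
G(n) = -56*n (G(n) = 7*(n*(-5) + (-2 - 1*1)*n) = 7*(-5*n + (-2 - 1)*n) = 7*(-5*n - 3*n) = 7*(-8*n) = -56*n)
F(v(-4 - 1*(-5))) + z(-9, Q)*G(-10) = 8 + (-9 + 8)*(-56*(-10)) = 8 - 1*560 = 8 - 560 = -552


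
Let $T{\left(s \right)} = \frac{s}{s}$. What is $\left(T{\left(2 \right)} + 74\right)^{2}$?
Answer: $5625$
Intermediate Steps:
$T{\left(s \right)} = 1$
$\left(T{\left(2 \right)} + 74\right)^{2} = \left(1 + 74\right)^{2} = 75^{2} = 5625$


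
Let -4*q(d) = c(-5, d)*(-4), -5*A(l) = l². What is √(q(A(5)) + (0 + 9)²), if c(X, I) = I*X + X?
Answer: √101 ≈ 10.050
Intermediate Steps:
A(l) = -l²/5
c(X, I) = X + I*X
q(d) = -5 - 5*d (q(d) = -(-5*(1 + d))*(-4)/4 = -(-5 - 5*d)*(-4)/4 = -(20 + 20*d)/4 = -5 - 5*d)
√(q(A(5)) + (0 + 9)²) = √((-5 - (-1)*5²) + (0 + 9)²) = √((-5 - (-1)*25) + 9²) = √((-5 - 5*(-5)) + 81) = √((-5 + 25) + 81) = √(20 + 81) = √101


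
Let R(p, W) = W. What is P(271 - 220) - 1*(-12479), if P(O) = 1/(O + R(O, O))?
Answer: 1272859/102 ≈ 12479.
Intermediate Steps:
P(O) = 1/(2*O) (P(O) = 1/(O + O) = 1/(2*O))
P(271 - 220) - 1*(-12479) = 1/(2*(271 - 220)) - 1*(-12479) = (½)/51 + 12479 = (½)*(1/51) + 12479 = 1/102 + 12479 = 1272859/102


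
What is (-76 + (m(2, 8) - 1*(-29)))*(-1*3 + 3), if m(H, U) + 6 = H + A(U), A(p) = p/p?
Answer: 0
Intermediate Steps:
A(p) = 1
m(H, U) = -5 + H (m(H, U) = -6 + (H + 1) = -6 + (1 + H) = -5 + H)
(-76 + (m(2, 8) - 1*(-29)))*(-1*3 + 3) = (-76 + ((-5 + 2) - 1*(-29)))*(-1*3 + 3) = (-76 + (-3 + 29))*(-3 + 3) = (-76 + 26)*0 = -50*0 = 0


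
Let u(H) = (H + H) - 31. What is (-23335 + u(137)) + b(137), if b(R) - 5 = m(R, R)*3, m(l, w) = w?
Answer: -22676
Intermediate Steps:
u(H) = -31 + 2*H (u(H) = 2*H - 31 = -31 + 2*H)
b(R) = 5 + 3*R (b(R) = 5 + R*3 = 5 + 3*R)
(-23335 + u(137)) + b(137) = (-23335 + (-31 + 2*137)) + (5 + 3*137) = (-23335 + (-31 + 274)) + (5 + 411) = (-23335 + 243) + 416 = -23092 + 416 = -22676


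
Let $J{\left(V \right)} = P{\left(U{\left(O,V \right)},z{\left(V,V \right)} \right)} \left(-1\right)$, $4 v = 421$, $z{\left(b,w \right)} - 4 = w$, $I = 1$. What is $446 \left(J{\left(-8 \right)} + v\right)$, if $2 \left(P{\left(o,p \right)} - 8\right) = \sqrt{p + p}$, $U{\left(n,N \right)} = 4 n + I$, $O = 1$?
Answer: $\frac{86747}{2} - 446 i \sqrt{2} \approx 43374.0 - 630.74 i$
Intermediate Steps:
$z{\left(b,w \right)} = 4 + w$
$v = \frac{421}{4}$ ($v = \frac{1}{4} \cdot 421 = \frac{421}{4} \approx 105.25$)
$U{\left(n,N \right)} = 1 + 4 n$ ($U{\left(n,N \right)} = 4 n + 1 = 1 + 4 n$)
$P{\left(o,p \right)} = 8 + \frac{\sqrt{2} \sqrt{p}}{2}$ ($P{\left(o,p \right)} = 8 + \frac{\sqrt{p + p}}{2} = 8 + \frac{\sqrt{2 p}}{2} = 8 + \frac{\sqrt{2} \sqrt{p}}{2}$)
$J{\left(V \right)} = -8 - \frac{\sqrt{2} \sqrt{4 + V}}{2}$ ($J{\left(V \right)} = \left(8 + \frac{\sqrt{2} \sqrt{4 + V}}{2}\right) \left(-1\right) = -8 - \frac{\sqrt{2} \sqrt{4 + V}}{2}$)
$446 \left(J{\left(-8 \right)} + v\right) = 446 \left(\left(-8 - \frac{\sqrt{8 + 2 \left(-8\right)}}{2}\right) + \frac{421}{4}\right) = 446 \left(\left(-8 - \frac{\sqrt{8 - 16}}{2}\right) + \frac{421}{4}\right) = 446 \left(\left(-8 - \frac{\sqrt{-8}}{2}\right) + \frac{421}{4}\right) = 446 \left(\left(-8 - \frac{2 i \sqrt{2}}{2}\right) + \frac{421}{4}\right) = 446 \left(\left(-8 - i \sqrt{2}\right) + \frac{421}{4}\right) = 446 \left(\frac{389}{4} - i \sqrt{2}\right) = \frac{86747}{2} - 446 i \sqrt{2}$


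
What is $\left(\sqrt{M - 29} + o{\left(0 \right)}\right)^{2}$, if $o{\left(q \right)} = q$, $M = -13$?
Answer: $-42$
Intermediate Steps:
$\left(\sqrt{M - 29} + o{\left(0 \right)}\right)^{2} = \left(\sqrt{-13 - 29} + 0\right)^{2} = \left(\sqrt{-42} + 0\right)^{2} = \left(i \sqrt{42} + 0\right)^{2} = \left(i \sqrt{42}\right)^{2} = -42$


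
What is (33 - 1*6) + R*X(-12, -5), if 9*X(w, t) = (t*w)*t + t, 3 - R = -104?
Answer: -32392/9 ≈ -3599.1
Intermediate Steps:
R = 107 (R = 3 - 1*(-104) = 3 + 104 = 107)
X(w, t) = t/9 + w*t**2/9 (X(w, t) = ((t*w)*t + t)/9 = (w*t**2 + t)/9 = (t + w*t**2)/9 = t/9 + w*t**2/9)
(33 - 1*6) + R*X(-12, -5) = (33 - 1*6) + 107*((1/9)*(-5)*(1 - 5*(-12))) = (33 - 6) + 107*((1/9)*(-5)*(1 + 60)) = 27 + 107*((1/9)*(-5)*61) = 27 + 107*(-305/9) = 27 - 32635/9 = -32392/9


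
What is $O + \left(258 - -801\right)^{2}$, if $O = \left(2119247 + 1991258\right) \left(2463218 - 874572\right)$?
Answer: $6530138447711$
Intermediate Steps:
$O = 6530137326230$ ($O = 4110505 \cdot 1588646 = 6530137326230$)
$O + \left(258 - -801\right)^{2} = 6530137326230 + \left(258 - -801\right)^{2} = 6530137326230 + \left(258 + 801\right)^{2} = 6530137326230 + 1059^{2} = 6530137326230 + 1121481 = 6530138447711$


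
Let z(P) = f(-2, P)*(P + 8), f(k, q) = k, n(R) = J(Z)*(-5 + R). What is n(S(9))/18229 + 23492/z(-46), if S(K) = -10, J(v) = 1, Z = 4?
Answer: 107058632/346351 ≈ 309.10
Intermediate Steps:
n(R) = -5 + R (n(R) = 1*(-5 + R) = -5 + R)
z(P) = -16 - 2*P (z(P) = -2*(P + 8) = -2*(8 + P) = -16 - 2*P)
n(S(9))/18229 + 23492/z(-46) = (-5 - 10)/18229 + 23492/(-16 - 2*(-46)) = -15*1/18229 + 23492/(-16 + 92) = -15/18229 + 23492/76 = -15/18229 + 23492*(1/76) = -15/18229 + 5873/19 = 107058632/346351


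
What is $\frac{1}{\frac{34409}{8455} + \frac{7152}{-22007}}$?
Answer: $\frac{9793115}{36672037} \approx 0.26705$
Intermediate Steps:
$\frac{1}{\frac{34409}{8455} + \frac{7152}{-22007}} = \frac{1}{34409 \cdot \frac{1}{8455} + 7152 \left(- \frac{1}{22007}\right)} = \frac{1}{\frac{1811}{445} - \frac{7152}{22007}} = \frac{1}{\frac{36672037}{9793115}} = \frac{9793115}{36672037}$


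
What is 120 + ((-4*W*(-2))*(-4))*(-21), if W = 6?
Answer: 4152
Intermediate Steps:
120 + ((-4*W*(-2))*(-4))*(-21) = 120 + ((-4*6*(-2))*(-4))*(-21) = 120 + (-24*(-2)*(-4))*(-21) = 120 + (48*(-4))*(-21) = 120 - 192*(-21) = 120 + 4032 = 4152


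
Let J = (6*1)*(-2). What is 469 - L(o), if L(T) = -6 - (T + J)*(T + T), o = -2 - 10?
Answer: 1051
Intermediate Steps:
J = -12 (J = 6*(-2) = -12)
o = -12
L(T) = -6 - 2*T*(-12 + T) (L(T) = -6 - (T - 12)*(T + T) = -6 - (-12 + T)*2*T = -6 - 2*T*(-12 + T))
469 - L(o) = 469 - (-6 - 2*(-12)**2 + 24*(-12)) = 469 - (-6 - 2*144 - 288) = 469 - (-6 - 288 - 288) = 469 - 1*(-582) = 469 + 582 = 1051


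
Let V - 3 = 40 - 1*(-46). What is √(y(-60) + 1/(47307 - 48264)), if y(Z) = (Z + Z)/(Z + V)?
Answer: I*√3790677/957 ≈ 2.0344*I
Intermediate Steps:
V = 89 (V = 3 + (40 - 1*(-46)) = 3 + (40 + 46) = 3 + 86 = 89)
y(Z) = 2*Z/(89 + Z) (y(Z) = (Z + Z)/(Z + 89) = (2*Z)/(89 + Z) = 2*Z/(89 + Z))
√(y(-60) + 1/(47307 - 48264)) = √(2*(-60)/(89 - 60) + 1/(47307 - 48264)) = √(2*(-60)/29 + 1/(-957)) = √(2*(-60)*(1/29) - 1/957) = √(-120/29 - 1/957) = √(-3961/957) = I*√3790677/957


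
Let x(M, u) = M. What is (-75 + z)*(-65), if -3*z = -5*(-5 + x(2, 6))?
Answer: 5200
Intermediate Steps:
z = -5 (z = -(-5)*(-5 + 2)/3 = -(-5)*(-3)/3 = -⅓*15 = -5)
(-75 + z)*(-65) = (-75 - 5)*(-65) = -80*(-65) = 5200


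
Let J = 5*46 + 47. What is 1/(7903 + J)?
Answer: 1/8180 ≈ 0.00012225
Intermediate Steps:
J = 277 (J = 230 + 47 = 277)
1/(7903 + J) = 1/(7903 + 277) = 1/8180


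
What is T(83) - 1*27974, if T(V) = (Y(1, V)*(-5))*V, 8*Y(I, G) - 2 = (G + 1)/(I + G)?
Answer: -225037/8 ≈ -28130.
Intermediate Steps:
Y(I, G) = 1/4 + (1 + G)/(8*(G + I)) (Y(I, G) = 1/4 + ((G + 1)/(I + G))/8 = 1/4 + ((1 + G)/(G + I))/8 = 1/4 + (1 + G)/(8*(G + I)))
T(V) = -5*V*(3 + 3*V)/(8*(1 + V)) (T(V) = (((1 + 2*1 + 3*V)/(8*(V + 1)))*(-5))*V = (((1 + 2 + 3*V)/(8*(1 + V)))*(-5))*V = (((3 + 3*V)/(8*(1 + V)))*(-5))*V = (-5*(3 + 3*V)/(8*(1 + V)))*V = -5*V*(3 + 3*V)/(8*(1 + V)))
T(83) - 1*27974 = -15/8*83 - 1*27974 = -1245/8 - 27974 = -225037/8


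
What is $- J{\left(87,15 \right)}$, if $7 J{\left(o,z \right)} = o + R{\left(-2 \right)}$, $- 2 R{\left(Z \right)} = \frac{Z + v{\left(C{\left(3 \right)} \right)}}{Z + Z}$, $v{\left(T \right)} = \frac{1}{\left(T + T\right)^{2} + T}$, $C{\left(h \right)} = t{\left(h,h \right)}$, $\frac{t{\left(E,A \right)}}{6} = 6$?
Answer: $- \frac{3622681}{292320} \approx -12.393$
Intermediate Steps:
$t{\left(E,A \right)} = 36$ ($t{\left(E,A \right)} = 6 \cdot 6 = 36$)
$C{\left(h \right)} = 36$
$v{\left(T \right)} = \frac{1}{T + 4 T^{2}}$ ($v{\left(T \right)} = \frac{1}{\left(2 T\right)^{2} + T} = \frac{1}{4 T^{2} + T} = \frac{1}{T + 4 T^{2}}$)
$R{\left(Z \right)} = - \frac{\frac{1}{5220} + Z}{4 Z}$ ($R{\left(Z \right)} = - \frac{\left(Z + \frac{1}{36 \left(1 + 4 \cdot 36\right)}\right) \frac{1}{Z + Z}}{2} = - \frac{\left(Z + \frac{1}{36 \left(1 + 144\right)}\right) \frac{1}{2 Z}}{2} = - \frac{\left(Z + \frac{1}{36 \cdot 145}\right) \frac{1}{2 Z}}{2} = - \frac{\left(Z + \frac{1}{36} \cdot \frac{1}{145}\right) \frac{1}{2 Z}}{2} = - \frac{\left(Z + \frac{1}{5220}\right) \frac{1}{2 Z}}{2} = - \frac{\left(\frac{1}{5220} + Z\right) \frac{1}{2 Z}}{2} = - \frac{\frac{1}{2} \frac{1}{Z} \left(\frac{1}{5220} + Z\right)}{2} = - \frac{\frac{1}{5220} + Z}{4 Z}$)
$J{\left(o,z \right)} = - \frac{10439}{292320} + \frac{o}{7}$ ($J{\left(o,z \right)} = \frac{o + \frac{-1 - -10440}{20880 \left(-2\right)}}{7} = \frac{o + \frac{1}{20880} \left(- \frac{1}{2}\right) \left(-1 + 10440\right)}{7} = \frac{o + \frac{1}{20880} \left(- \frac{1}{2}\right) 10439}{7} = \frac{o - \frac{10439}{41760}}{7} = \frac{- \frac{10439}{41760} + o}{7} = - \frac{10439}{292320} + \frac{o}{7}$)
$- J{\left(87,15 \right)} = - (- \frac{10439}{292320} + \frac{1}{7} \cdot 87) = - (- \frac{10439}{292320} + \frac{87}{7}) = \left(-1\right) \frac{3622681}{292320} = - \frac{3622681}{292320}$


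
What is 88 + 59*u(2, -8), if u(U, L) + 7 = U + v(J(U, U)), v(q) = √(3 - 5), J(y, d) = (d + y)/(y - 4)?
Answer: -207 + 59*I*√2 ≈ -207.0 + 83.439*I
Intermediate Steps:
J(y, d) = (d + y)/(-4 + y)
v(q) = I*√2 (v(q) = √(-2) = I*√2)
u(U, L) = -7 + U + I*√2 (u(U, L) = -7 + (U + I*√2) = -7 + U + I*√2)
88 + 59*u(2, -8) = 88 + 59*(-7 + 2 + I*√2) = 88 + 59*(-5 + I*√2) = 88 + (-295 + 59*I*√2) = -207 + 59*I*√2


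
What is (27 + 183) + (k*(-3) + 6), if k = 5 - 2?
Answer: 207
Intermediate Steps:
k = 3
(27 + 183) + (k*(-3) + 6) = (27 + 183) + (3*(-3) + 6) = 210 + (-9 + 6) = 210 - 3 = 207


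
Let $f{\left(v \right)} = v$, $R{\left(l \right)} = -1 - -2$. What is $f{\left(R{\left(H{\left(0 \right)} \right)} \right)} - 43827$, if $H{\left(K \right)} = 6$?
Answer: $-43826$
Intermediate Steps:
$R{\left(l \right)} = 1$ ($R{\left(l \right)} = -1 + 2 = 1$)
$f{\left(R{\left(H{\left(0 \right)} \right)} \right)} - 43827 = 1 - 43827 = -43826$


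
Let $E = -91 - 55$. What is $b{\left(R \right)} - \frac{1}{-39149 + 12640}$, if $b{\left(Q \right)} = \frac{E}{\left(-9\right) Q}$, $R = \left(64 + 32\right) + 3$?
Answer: $\frac{3871205}{23619519} \approx 0.1639$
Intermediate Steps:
$E = -146$ ($E = -91 - 55 = -146$)
$R = 99$ ($R = 96 + 3 = 99$)
$b{\left(Q \right)} = \frac{146}{9 Q}$ ($b{\left(Q \right)} = - \frac{146}{\left(-9\right) Q} = - 146 \left(- \frac{1}{9 Q}\right) = \frac{146}{9 Q}$)
$b{\left(R \right)} - \frac{1}{-39149 + 12640} = \frac{146}{9 \cdot 99} - \frac{1}{-39149 + 12640} = \frac{146}{9} \cdot \frac{1}{99} - \frac{1}{-26509} = \frac{146}{891} - - \frac{1}{26509} = \frac{146}{891} + \frac{1}{26509} = \frac{3871205}{23619519}$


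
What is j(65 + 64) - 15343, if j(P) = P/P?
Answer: -15342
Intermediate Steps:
j(P) = 1
j(65 + 64) - 15343 = 1 - 15343 = -15342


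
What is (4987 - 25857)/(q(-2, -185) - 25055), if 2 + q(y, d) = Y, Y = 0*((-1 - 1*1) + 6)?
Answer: 20870/25057 ≈ 0.83290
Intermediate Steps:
Y = 0 (Y = 0*((-1 - 1) + 6) = 0*(-2 + 6) = 0*4 = 0)
q(y, d) = -2 (q(y, d) = -2 + 0 = -2)
(4987 - 25857)/(q(-2, -185) - 25055) = (4987 - 25857)/(-2 - 25055) = -20870/(-25057) = -20870*(-1/25057) = 20870/25057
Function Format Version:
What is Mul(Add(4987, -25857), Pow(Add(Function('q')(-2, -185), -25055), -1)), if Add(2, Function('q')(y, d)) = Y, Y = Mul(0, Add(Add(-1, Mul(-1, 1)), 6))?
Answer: Rational(20870, 25057) ≈ 0.83290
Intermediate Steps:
Y = 0 (Y = Mul(0, Add(Add(-1, -1), 6)) = Mul(0, Add(-2, 6)) = Mul(0, 4) = 0)
Function('q')(y, d) = -2 (Function('q')(y, d) = Add(-2, 0) = -2)
Mul(Add(4987, -25857), Pow(Add(Function('q')(-2, -185), -25055), -1)) = Mul(Add(4987, -25857), Pow(Add(-2, -25055), -1)) = Mul(-20870, Pow(-25057, -1)) = Mul(-20870, Rational(-1, 25057)) = Rational(20870, 25057)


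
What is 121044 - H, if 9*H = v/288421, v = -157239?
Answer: 34911648995/288421 ≈ 1.2104e+5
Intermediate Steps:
H = -17471/288421 (H = (-157239/288421)/9 = (-157239*1/288421)/9 = (⅑)*(-157239/288421) = -17471/288421 ≈ -0.060575)
121044 - H = 121044 - 1*(-17471/288421) = 121044 + 17471/288421 = 34911648995/288421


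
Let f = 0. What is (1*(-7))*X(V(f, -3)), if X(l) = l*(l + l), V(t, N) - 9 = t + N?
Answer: -504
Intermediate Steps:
V(t, N) = 9 + N + t (V(t, N) = 9 + (t + N) = 9 + (N + t) = 9 + N + t)
X(l) = 2*l² (X(l) = l*(2*l) = 2*l²)
(1*(-7))*X(V(f, -3)) = (1*(-7))*(2*(9 - 3 + 0)²) = -14*6² = -14*36 = -7*72 = -504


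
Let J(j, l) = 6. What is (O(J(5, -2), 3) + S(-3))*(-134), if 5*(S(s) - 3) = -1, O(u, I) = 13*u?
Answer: -54136/5 ≈ -10827.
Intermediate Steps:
S(s) = 14/5 (S(s) = 3 + (⅕)*(-1) = 3 - ⅕ = 14/5)
(O(J(5, -2), 3) + S(-3))*(-134) = (13*6 + 14/5)*(-134) = (78 + 14/5)*(-134) = (404/5)*(-134) = -54136/5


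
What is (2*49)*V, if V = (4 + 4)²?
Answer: 6272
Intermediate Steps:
V = 64 (V = 8² = 64)
(2*49)*V = (2*49)*64 = 98*64 = 6272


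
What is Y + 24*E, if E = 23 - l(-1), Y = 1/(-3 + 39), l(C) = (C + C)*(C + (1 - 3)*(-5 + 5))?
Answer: 18145/36 ≈ 504.03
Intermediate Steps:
l(C) = 2*C**2 (l(C) = (2*C)*(C - 2*0) = (2*C)*(C + 0) = (2*C)*C = 2*C**2)
Y = 1/36 ≈ 0.027778
E = 21 (E = 23 - 2*(-1)**2 = 23 - 2 = 21)
Y + 24*E = 1/36 + 24*21 = 1/36 + 504 = 18145/36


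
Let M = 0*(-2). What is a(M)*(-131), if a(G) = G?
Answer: 0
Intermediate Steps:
M = 0
a(M)*(-131) = 0*(-131) = 0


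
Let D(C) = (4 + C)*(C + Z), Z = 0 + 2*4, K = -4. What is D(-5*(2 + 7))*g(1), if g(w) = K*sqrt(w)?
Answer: -6068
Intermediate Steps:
g(w) = -4*sqrt(w)
Z = 8 (Z = 0 + 8 = 8)
D(C) = (4 + C)*(8 + C) (D(C) = (4 + C)*(C + 8) = (4 + C)*(8 + C))
D(-5*(2 + 7))*g(1) = (32 + (-5*(2 + 7))**2 + 12*(-5*(2 + 7)))*(-4*sqrt(1)) = (32 + (-5*9)**2 + 12*(-5*9))*(-4*1) = (32 + (-45)**2 + 12*(-45))*(-4) = (32 + 2025 - 540)*(-4) = 1517*(-4) = -6068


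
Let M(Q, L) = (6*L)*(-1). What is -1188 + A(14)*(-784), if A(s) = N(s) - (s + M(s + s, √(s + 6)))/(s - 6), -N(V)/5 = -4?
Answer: -15496 - 1176*√5 ≈ -18126.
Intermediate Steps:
N(V) = 20 (N(V) = -5*(-4) = 20)
M(Q, L) = -6*L
A(s) = 20 - (s - 6*√(6 + s))/(-6 + s) (A(s) = 20 - (s - 6*√(s + 6))/(s - 6) = 20 - (s - 6*√(6 + s))/(-6 + s))
-1188 + A(14)*(-784) = -1188 + ((-120 + 6*√(6 + 14) + 19*14)/(-6 + 14))*(-784) = -1188 + ((-120 + 6*√20 + 266)/8)*(-784) = -1188 + ((-120 + 6*(2*√5) + 266)/8)*(-784) = -1188 + ((-120 + 12*√5 + 266)/8)*(-784) = -1188 + ((146 + 12*√5)/8)*(-784) = -1188 + (73/4 + 3*√5/2)*(-784) = -1188 + (-14308 - 1176*√5) = -15496 - 1176*√5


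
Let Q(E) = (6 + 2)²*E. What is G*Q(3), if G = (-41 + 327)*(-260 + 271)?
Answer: 604032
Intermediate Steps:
G = 3146 (G = 286*11 = 3146)
Q(E) = 64*E (Q(E) = 8²*E = 64*E)
G*Q(3) = 3146*(64*3) = 3146*192 = 604032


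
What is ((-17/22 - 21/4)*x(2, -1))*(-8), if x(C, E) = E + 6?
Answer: 2650/11 ≈ 240.91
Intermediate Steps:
x(C, E) = 6 + E
((-17/22 - 21/4)*x(2, -1))*(-8) = ((-17/22 - 21/4)*(6 - 1))*(-8) = ((-17*1/22 - 21*¼)*5)*(-8) = ((-17/22 - 21/4)*5)*(-8) = -265/44*5*(-8) = -1325/44*(-8) = 2650/11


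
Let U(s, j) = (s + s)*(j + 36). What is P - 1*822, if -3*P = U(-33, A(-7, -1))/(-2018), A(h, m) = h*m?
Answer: -829871/1009 ≈ -822.47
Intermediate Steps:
U(s, j) = 2*s*(36 + j) (U(s, j) = (2*s)*(36 + j) = 2*s*(36 + j))
P = -473/1009 (P = -2*(-33)*(36 - 7*(-1))/(3*(-2018)) = -2*(-33)*(36 + 7)*(-1)/(3*2018) = -2*(-33)*43*(-1)/(3*2018) = -(-946)*(-1)/2018 = -1/3*1419/1009 = -473/1009 ≈ -0.46878)
P - 1*822 = -473/1009 - 1*822 = -473/1009 - 822 = -829871/1009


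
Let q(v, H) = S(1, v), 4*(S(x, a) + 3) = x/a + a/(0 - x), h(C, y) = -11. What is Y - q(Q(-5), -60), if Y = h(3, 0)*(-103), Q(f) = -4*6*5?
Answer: 530881/480 ≈ 1106.0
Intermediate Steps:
Q(f) = -120 (Q(f) = -24*5 = -120)
S(x, a) = -3 - a/(4*x) + x/(4*a) (S(x, a) = -3 + (x/a + a/(0 - x))/4 = -3 + (x/a + a/((-x)))/4 = -3 + (x/a + a*(-1/x))/4 = -3 + (x/a - a/x)/4 = -3 + (-a/(4*x) + x/(4*a)) = -3 - a/(4*x) + x/(4*a))
q(v, H) = -3 - v/4 + 1/(4*v) (q(v, H) = -3 - ¼*v/1 + (¼)*1/v = -3 - ¼*v*1 + 1/(4*v) = -3 - v/4 + 1/(4*v))
Y = 1133 (Y = -11*(-103) = 1133)
Y - q(Q(-5), -60) = 1133 - (1 - 1*(-120)*(12 - 120))/(4*(-120)) = 1133 - (-1)*(1 - 1*(-120)*(-108))/(4*120) = 1133 - (-1)*(1 - 12960)/(4*120) = 1133 - (-1)*(-12959)/(4*120) = 1133 - 1*12959/480 = 1133 - 12959/480 = 530881/480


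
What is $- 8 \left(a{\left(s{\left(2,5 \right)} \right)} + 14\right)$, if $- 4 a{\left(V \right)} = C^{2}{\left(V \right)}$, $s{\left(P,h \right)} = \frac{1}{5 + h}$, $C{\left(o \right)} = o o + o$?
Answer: $- \frac{559879}{5000} \approx -111.98$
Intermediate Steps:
$C{\left(o \right)} = o + o^{2}$ ($C{\left(o \right)} = o^{2} + o = o + o^{2}$)
$a{\left(V \right)} = - \frac{V^{2} \left(1 + V\right)^{2}}{4}$ ($a{\left(V \right)} = - \frac{\left(V \left(1 + V\right)\right)^{2}}{4} = - \frac{V^{2} \left(1 + V\right)^{2}}{4}$)
$- 8 \left(a{\left(s{\left(2,5 \right)} \right)} + 14\right) = - 8 \left(- \frac{\left(\frac{1}{5 + 5}\right)^{2} \left(1 + \frac{1}{5 + 5}\right)^{2}}{4} + 14\right) = - 8 \left(- \frac{\left(\frac{1}{10}\right)^{2} \left(1 + \frac{1}{10}\right)^{2}}{4} + 14\right) = - 8 \left(- \frac{\left(1 + \frac{1}{10}\right)^{2}}{4 \cdot 100} + 14\right) = - 8 \left(\left(- \frac{1}{4}\right) \frac{1}{100} \left(\frac{11}{10}\right)^{2} + 14\right) = - 8 \left(\left(- \frac{1}{4}\right) \frac{1}{100} \cdot \frac{121}{100} + 14\right) = - 8 \left(- \frac{121}{40000} + 14\right) = \left(-8\right) \frac{559879}{40000} = - \frac{559879}{5000}$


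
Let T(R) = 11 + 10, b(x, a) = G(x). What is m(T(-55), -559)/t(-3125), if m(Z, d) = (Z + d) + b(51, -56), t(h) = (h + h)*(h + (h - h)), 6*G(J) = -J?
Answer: -1093/39062500 ≈ -2.7981e-5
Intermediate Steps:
G(J) = -J/6 (G(J) = (-J)/6 = -J/6)
b(x, a) = -x/6
t(h) = 2*h² (t(h) = (2*h)*(h + 0) = (2*h)*h = 2*h²)
T(R) = 21
m(Z, d) = -17/2 + Z + d (m(Z, d) = (Z + d) - ⅙*51 = (Z + d) - 17/2 = -17/2 + Z + d)
m(T(-55), -559)/t(-3125) = (-17/2 + 21 - 559)/((2*(-3125)²)) = -1093/(2*(2*9765625)) = -1093/2/19531250 = -1093/2*1/19531250 = -1093/39062500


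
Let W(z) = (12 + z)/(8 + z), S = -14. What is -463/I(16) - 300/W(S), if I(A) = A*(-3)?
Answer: -42737/48 ≈ -890.35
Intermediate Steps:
W(z) = (12 + z)/(8 + z)
I(A) = -3*A
-463/I(16) - 300/W(S) = -463/((-3*16)) - 300*(8 - 14)/(12 - 14) = -463/(-48) - 300/(-2/(-6)) = -463*(-1/48) - 300/((-⅙*(-2))) = 463/48 - 300/⅓ = 463/48 - 300*3 = 463/48 - 900 = -42737/48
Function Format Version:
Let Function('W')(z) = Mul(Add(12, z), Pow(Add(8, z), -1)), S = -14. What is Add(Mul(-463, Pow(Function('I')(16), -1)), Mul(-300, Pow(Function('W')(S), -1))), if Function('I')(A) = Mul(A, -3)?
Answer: Rational(-42737, 48) ≈ -890.35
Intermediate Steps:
Function('W')(z) = Mul(Pow(Add(8, z), -1), Add(12, z))
Function('I')(A) = Mul(-3, A)
Add(Mul(-463, Pow(Function('I')(16), -1)), Mul(-300, Pow(Function('W')(S), -1))) = Add(Mul(-463, Pow(Mul(-3, 16), -1)), Mul(-300, Pow(Mul(Pow(Add(8, -14), -1), Add(12, -14)), -1))) = Add(Mul(-463, Pow(-48, -1)), Mul(-300, Pow(Mul(Pow(-6, -1), -2), -1))) = Add(Mul(-463, Rational(-1, 48)), Mul(-300, Pow(Mul(Rational(-1, 6), -2), -1))) = Add(Rational(463, 48), Mul(-300, Pow(Rational(1, 3), -1))) = Add(Rational(463, 48), Mul(-300, 3)) = Add(Rational(463, 48), -900) = Rational(-42737, 48)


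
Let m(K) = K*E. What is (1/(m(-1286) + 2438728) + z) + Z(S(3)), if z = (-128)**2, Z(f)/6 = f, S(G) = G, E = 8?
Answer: 39831272881/2428440 ≈ 16402.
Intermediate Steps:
Z(f) = 6*f
m(K) = 8*K (m(K) = K*8 = 8*K)
z = 16384
(1/(m(-1286) + 2438728) + z) + Z(S(3)) = (1/(8*(-1286) + 2438728) + 16384) + 6*3 = (1/(-10288 + 2438728) + 16384) + 18 = (1/2428440 + 16384) + 18 = 39787560961/2428440 + 18 = 39831272881/2428440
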